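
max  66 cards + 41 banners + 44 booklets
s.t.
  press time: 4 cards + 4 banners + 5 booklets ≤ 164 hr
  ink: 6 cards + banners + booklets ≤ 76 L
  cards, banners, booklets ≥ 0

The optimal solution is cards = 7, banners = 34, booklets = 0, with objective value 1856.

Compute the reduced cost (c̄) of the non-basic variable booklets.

-6

Both press time and ink are binding at x*.
Dual feasibility on the basic columns requires 4·y_press time + 6·y_ink = 66, 4·y_press time + 1·y_ink = 41.
Solving: y_press time = 9, y_ink = 5.
Reduced cost of booklets: c₃ − yᵀa₃ = 44 − (9·5 + 5·1) = 44 − 50 = -6.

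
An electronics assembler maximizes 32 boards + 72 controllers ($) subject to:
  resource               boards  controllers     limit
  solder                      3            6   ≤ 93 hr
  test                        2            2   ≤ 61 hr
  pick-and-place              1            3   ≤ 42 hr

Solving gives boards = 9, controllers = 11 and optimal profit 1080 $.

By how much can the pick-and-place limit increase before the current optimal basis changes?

Binding constraints: solder, pick-and-place. The basis is B = [[3,6],[1,3]] with det 3.
Per unit increase in pick-and-place, x* moves by d = (-2, 1).
The basis stays optimal until boards reaches 0; allowable increase = 4.5 hr.

4.5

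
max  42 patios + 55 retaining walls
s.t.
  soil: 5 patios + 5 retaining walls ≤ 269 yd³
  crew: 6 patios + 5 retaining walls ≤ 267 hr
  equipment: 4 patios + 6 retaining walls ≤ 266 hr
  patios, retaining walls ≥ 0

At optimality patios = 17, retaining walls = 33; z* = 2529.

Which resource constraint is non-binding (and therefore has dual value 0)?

soil: 250/269 (slack 19)
crew: 267/267 (binding)
equipment: 266/266 (binding)
By complementary slackness, a constraint with positive slack has shadow price 0 → soil.

soil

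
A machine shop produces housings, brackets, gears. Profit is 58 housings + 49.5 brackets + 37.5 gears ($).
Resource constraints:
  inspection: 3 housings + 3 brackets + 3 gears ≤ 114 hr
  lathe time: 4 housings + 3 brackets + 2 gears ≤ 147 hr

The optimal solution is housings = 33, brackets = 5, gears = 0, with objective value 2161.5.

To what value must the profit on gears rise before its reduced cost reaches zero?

Check each constraint at x*: inspection 114/114 (tight); lathe time 147/147 (tight).
Dual feasibility on the basic columns requires 3·y_inspection + 4·y_lathe time = 58, 3·y_inspection + 3·y_lathe time = 49.5.
→ y_inspection = 8 and y_lathe time = 8.5.
gears enters the basis when its profit ≥ yᵀa₃ = 8·3 + 8.5·2 = 41.

41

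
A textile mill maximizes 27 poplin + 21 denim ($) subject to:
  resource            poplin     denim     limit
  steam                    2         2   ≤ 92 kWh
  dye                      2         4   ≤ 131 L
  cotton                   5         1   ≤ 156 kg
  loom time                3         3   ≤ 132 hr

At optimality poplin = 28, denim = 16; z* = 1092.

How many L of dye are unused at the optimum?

11

dye used = 2·28 + 4·16 = 120; slack = 131 − 120 = 11.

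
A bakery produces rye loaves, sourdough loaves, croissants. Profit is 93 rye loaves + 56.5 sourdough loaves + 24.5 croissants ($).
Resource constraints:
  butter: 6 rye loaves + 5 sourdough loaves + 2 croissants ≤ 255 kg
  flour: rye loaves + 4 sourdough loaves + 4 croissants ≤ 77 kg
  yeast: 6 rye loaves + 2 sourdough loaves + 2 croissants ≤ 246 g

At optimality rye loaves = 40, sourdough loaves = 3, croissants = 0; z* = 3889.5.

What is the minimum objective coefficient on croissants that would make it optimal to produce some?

31

Binding: butter and yeast. Non-binding: flour (25 unused).
Since flour is not tight, its dual is 0.
From A_Bᵀ y = c: 6·y_butter + 6·y_yeast = 93; 5·y_butter + 2·y_yeast = 56.5.
This yields shadow prices y_butter = 8.5, y_yeast = 7.
croissants enters the basis when its profit ≥ yᵀa₃ = 8.5·2 + 7·2 = 31.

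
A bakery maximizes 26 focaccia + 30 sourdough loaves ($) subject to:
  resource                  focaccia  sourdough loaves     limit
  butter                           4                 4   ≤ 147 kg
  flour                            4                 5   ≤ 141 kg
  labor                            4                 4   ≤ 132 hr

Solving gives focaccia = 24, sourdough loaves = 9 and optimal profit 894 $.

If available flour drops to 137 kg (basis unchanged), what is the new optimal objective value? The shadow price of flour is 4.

Δb = -4, so new z* = 894 + (4)·(-4) = 894 − 16 = 878.

878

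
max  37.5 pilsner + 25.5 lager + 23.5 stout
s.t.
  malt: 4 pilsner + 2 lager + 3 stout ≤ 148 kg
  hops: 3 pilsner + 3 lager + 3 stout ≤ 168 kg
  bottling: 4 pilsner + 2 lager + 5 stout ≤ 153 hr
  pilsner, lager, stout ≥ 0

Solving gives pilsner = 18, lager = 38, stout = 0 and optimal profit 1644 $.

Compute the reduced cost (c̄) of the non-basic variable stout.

-8

Check each constraint at x*: malt 148/148 (tight); hops 168/168 (tight); bottling 148/153 (slack 5).
Since bottling is not tight, its dual is 0.
Dual feasibility on the basic columns requires 4·y_malt + 3·y_hops = 37.5, 2·y_malt + 3·y_hops = 25.5.
→ y_malt = 6 and y_hops = 4.5.
Reduced cost of stout: c₃ − yᵀa₃ = 23.5 − (6·3 + 4.5·3) = 23.5 − 31.5 = -8.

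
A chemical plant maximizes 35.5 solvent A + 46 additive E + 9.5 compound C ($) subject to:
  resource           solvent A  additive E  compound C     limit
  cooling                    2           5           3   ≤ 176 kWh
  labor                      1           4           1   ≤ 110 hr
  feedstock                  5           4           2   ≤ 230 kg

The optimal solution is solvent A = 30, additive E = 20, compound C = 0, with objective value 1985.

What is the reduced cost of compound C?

-8

Check each constraint at x*: cooling 160/176 (slack 16); labor 110/110 (tight); feedstock 230/230 (tight).
By complementary slackness, y = 0 for the non-binding constraint.
From A_Bᵀ y = c: 1·y_labor + 5·y_feedstock = 35.5; 4·y_labor + 4·y_feedstock = 46.
→ y_labor = 5.5 and y_feedstock = 6.
Reduced cost of compound C: c₃ − yᵀa₃ = 9.5 − (5.5·1 + 6·2) = 9.5 − 17.5 = -8.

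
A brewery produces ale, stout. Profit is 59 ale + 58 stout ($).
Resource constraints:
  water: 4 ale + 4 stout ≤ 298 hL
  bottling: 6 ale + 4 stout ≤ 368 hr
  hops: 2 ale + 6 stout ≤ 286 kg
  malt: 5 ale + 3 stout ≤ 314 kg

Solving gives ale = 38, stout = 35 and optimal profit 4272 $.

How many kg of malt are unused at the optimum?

malt used = 5·38 + 3·35 = 295; slack = 314 − 295 = 19.

19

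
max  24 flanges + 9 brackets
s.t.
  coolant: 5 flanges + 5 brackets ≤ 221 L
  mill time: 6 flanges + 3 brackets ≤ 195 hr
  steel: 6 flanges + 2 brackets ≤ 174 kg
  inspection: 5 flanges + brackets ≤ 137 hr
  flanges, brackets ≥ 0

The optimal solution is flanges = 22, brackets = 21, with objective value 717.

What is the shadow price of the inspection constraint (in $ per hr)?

0

Check each constraint at x*: coolant 215/221 (slack 6); mill time 195/195 (tight); steel 174/174 (tight); inspection 131/137 (slack 6).
Since coolant, inspection are not tight, their duals are 0.
The binding rows give the dual system: 6·y_mill time + 6·y_steel = 24 and 3·y_mill time + 2·y_steel = 9.
Solving: y_mill time = 1, y_steel = 3.
Shadow price of inspection = 0.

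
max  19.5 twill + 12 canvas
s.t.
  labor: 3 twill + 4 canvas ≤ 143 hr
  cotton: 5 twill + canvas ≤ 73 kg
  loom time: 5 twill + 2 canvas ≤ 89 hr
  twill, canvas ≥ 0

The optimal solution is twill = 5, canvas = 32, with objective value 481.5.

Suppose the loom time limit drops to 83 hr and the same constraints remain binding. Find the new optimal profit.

Check each constraint at x*: labor 143/143 (tight); cotton 57/73 (slack 16); loom time 89/89 (tight).
Slack constraints have shadow price 0 (complementary slackness).
Dual feasibility on the basic columns requires 3·y_labor + 5·y_loom time = 19.5, 4·y_labor + 2·y_loom time = 12.
This yields shadow prices y_labor = 1.5, y_loom time = 3.
Δz = y_loom time·Δb = 3 × (-6) = -18, so new z* = 481.5 − 18 = 463.5.

463.5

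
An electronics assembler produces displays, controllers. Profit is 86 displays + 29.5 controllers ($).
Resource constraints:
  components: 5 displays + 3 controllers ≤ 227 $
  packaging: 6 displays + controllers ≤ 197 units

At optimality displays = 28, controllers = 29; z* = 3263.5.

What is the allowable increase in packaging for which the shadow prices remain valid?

75.4

Binding constraints: components, packaging. The basis is B = [[5,3],[6,1]] with det -13.
Per unit increase in packaging, x* moves by d = (0.2308, -0.3846).
The basis stays optimal until controllers reaches 0; allowable increase = 75.4 units.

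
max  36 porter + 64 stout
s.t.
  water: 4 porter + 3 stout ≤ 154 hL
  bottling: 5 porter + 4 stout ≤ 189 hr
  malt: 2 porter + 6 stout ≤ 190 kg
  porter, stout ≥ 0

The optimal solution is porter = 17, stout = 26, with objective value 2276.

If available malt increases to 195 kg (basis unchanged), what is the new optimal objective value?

2316

Binding: bottling and malt. Non-binding: water (8 unused).
Since water is not tight, its dual is 0.
Dual feasibility on the basic columns requires 5·y_bottling + 2·y_malt = 36, 4·y_bottling + 6·y_malt = 64.
→ y_bottling = 4 and y_malt = 8.
Δz = y_malt·Δb = 8 × (5) = 40, so new z* = 2276 + 40 = 2316.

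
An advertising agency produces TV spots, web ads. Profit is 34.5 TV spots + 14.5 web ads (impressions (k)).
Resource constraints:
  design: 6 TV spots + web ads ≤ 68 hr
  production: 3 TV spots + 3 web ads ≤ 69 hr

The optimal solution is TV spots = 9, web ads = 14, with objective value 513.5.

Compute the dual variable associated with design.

4

At the optimum: design uses 68 of 68 (binding); production uses 69 of 69 (binding).
From A_Bᵀ y = c: 6·y_design + 3·y_production = 34.5; 1·y_design + 3·y_production = 14.5.
→ y_design = 4 and y_production = 3.5.
Shadow price of design = 4.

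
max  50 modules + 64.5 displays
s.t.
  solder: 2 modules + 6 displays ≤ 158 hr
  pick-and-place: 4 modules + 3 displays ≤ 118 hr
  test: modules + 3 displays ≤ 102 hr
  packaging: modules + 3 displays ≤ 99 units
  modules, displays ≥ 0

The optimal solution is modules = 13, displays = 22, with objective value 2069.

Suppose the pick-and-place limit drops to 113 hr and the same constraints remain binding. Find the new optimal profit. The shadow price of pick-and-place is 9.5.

Δb = -5, so new z* = 2069 + (9.5)·(-5) = 2069 − 47.5 = 2021.5.

2021.5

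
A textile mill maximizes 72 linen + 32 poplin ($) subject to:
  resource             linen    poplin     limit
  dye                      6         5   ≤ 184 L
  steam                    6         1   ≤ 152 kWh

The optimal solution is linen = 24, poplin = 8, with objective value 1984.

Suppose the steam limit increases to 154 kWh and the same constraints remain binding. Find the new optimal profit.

1998

Check each constraint at x*: dye 184/184 (tight); steam 152/152 (tight).
From A_Bᵀ y = c: 6·y_dye + 6·y_steam = 72; 5·y_dye + 1·y_steam = 32.
Solving: y_dye = 5, y_steam = 7.
Δz = y_steam·Δb = 7 × (2) = 14, so new z* = 1984 + 14 = 1998.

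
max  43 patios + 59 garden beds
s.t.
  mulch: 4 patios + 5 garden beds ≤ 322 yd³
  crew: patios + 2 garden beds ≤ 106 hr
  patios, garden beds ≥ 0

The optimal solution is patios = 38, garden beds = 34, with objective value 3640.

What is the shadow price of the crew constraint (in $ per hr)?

7

At the optimum: mulch uses 322 of 322 (binding); crew uses 106 of 106 (binding).
From A_Bᵀ y = c: 4·y_mulch + 1·y_crew = 43; 5·y_mulch + 2·y_crew = 59.
Solving: y_mulch = 9, y_crew = 7.
Shadow price of crew = 7.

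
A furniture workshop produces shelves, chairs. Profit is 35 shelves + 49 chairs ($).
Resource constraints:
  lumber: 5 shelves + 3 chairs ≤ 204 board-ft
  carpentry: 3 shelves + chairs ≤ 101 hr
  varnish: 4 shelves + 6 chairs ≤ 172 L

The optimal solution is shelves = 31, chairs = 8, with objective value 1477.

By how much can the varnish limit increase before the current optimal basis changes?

Binding constraints: carpentry, varnish. The basis is B = [[3,1],[4,6]] with det 14.
Per unit increase in varnish, x* moves by d = (-0.0714, 0.2143).
The basis stays optimal until lumber becomes binding; allowable increase = 87.5 L.

87.5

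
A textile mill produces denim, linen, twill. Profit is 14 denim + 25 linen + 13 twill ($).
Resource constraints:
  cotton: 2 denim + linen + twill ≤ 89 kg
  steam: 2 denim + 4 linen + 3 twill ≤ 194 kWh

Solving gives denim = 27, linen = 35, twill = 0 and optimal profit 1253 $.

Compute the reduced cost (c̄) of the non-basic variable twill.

Check each constraint at x*: cotton 89/89 (tight); steam 194/194 (tight).
Dual feasibility on the basic columns requires 2·y_cotton + 2·y_steam = 14, 1·y_cotton + 4·y_steam = 25.
This yields shadow prices y_cotton = 1, y_steam = 6.
Reduced cost of twill: c₃ − yᵀa₃ = 13 − (1·1 + 6·3) = 13 − 19 = -6.

-6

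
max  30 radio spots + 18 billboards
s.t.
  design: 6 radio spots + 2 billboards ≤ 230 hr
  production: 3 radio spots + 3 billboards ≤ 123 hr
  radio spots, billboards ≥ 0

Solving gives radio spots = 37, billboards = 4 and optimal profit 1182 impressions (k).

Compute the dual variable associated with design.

3

At the optimum: design uses 230 of 230 (binding); production uses 123 of 123 (binding).
From A_Bᵀ y = c: 6·y_design + 3·y_production = 30; 2·y_design + 3·y_production = 18.
→ y_design = 3 and y_production = 4.
Shadow price of design = 3.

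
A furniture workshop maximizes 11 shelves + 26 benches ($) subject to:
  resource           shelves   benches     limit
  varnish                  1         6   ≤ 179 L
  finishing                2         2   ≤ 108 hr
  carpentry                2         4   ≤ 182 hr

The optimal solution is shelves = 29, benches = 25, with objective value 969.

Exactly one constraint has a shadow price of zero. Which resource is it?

varnish: 179/179 (binding)
finishing: 108/108 (binding)
carpentry: 158/182 (slack 24)
By complementary slackness, a constraint with positive slack has shadow price 0 → carpentry.

carpentry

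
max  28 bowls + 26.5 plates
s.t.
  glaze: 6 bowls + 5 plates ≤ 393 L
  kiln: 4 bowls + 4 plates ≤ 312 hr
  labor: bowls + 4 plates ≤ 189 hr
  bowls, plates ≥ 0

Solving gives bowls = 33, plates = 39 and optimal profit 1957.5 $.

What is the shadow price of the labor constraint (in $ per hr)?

Check each constraint at x*: glaze 393/393 (tight); kiln 288/312 (slack 24); labor 189/189 (tight).
Slack constraints have shadow price 0 (complementary slackness).
The binding rows give the dual system: 6·y_glaze + 1·y_labor = 28 and 5·y_glaze + 4·y_labor = 26.5.
This yields shadow prices y_glaze = 4.5, y_labor = 1.
Shadow price of labor = 1.

1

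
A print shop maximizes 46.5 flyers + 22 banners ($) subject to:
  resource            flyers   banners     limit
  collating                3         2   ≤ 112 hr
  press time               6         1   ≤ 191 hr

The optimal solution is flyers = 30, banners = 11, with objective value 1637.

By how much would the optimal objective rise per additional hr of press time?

Both collating and press time are binding at x*.
The binding rows give the dual system: 3·y_collating + 6·y_press time = 46.5 and 2·y_collating + 1·y_press time = 22.
This yields shadow prices y_collating = 9.5, y_press time = 3.
Shadow price of press time = 3.

3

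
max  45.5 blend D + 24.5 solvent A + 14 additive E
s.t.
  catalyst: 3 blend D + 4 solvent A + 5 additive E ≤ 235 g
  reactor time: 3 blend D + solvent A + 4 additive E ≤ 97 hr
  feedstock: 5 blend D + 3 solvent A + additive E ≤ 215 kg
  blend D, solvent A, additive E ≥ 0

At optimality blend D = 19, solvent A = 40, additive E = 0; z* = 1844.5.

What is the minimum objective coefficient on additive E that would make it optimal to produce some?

21

Check each constraint at x*: catalyst 217/235 (slack 18); reactor time 97/97 (tight); feedstock 215/215 (tight).
By complementary slackness, y = 0 for the non-binding constraint.
From A_Bᵀ y = c: 3·y_reactor time + 5·y_feedstock = 45.5; 1·y_reactor time + 3·y_feedstock = 24.5.
This yields shadow prices y_reactor time = 3.5, y_feedstock = 7.
additive E enters the basis when its profit ≥ yᵀa₃ = 3.5·4 + 7·1 = 21.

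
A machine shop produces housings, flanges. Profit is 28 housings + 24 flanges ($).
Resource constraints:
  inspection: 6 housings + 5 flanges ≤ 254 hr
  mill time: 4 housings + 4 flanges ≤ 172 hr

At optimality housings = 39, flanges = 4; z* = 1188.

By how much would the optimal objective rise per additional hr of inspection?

4

Both inspection and mill time are binding at x*.
From A_Bᵀ y = c: 6·y_inspection + 4·y_mill time = 28; 5·y_inspection + 4·y_mill time = 24.
This yields shadow prices y_inspection = 4, y_mill time = 1.
Shadow price of inspection = 4.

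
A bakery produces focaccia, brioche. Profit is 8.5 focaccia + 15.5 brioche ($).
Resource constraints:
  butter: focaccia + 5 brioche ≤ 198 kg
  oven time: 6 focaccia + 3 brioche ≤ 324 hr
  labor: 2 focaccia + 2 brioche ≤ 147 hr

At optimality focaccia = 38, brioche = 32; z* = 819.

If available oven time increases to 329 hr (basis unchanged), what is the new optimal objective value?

824

Binding: butter and oven time. Non-binding: labor (7 unused).
Since labor is not tight, its dual is 0.
The binding rows give the dual system: 1·y_butter + 6·y_oven time = 8.5 and 5·y_butter + 3·y_oven time = 15.5.
This yields shadow prices y_butter = 2.5, y_oven time = 1.
Δz = y_oven time·Δb = 1 × (5) = 5, so new z* = 819 + 5 = 824.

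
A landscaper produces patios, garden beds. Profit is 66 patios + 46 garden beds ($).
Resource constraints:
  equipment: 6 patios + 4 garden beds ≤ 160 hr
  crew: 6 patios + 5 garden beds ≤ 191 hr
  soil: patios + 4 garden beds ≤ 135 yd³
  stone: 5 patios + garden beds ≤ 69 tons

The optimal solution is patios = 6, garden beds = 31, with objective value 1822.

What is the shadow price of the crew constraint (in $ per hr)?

2

At the optimum: equipment uses 160 of 160 (binding); crew uses 191 of 191 (binding); soil uses 130 of 135 (slack = 5); stone uses 61 of 69 (slack = 8).
By complementary slackness, y = 0 for the non-binding constraints.
The binding rows give the dual system: 6·y_equipment + 6·y_crew = 66 and 4·y_equipment + 5·y_crew = 46.
Solving: y_equipment = 9, y_crew = 2.
Shadow price of crew = 2.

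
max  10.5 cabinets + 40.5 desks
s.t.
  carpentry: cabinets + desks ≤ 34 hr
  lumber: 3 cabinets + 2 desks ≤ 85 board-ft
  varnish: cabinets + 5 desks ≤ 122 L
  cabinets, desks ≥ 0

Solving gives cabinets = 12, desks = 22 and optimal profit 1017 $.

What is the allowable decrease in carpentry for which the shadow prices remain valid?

9.6

Binding constraints: carpentry, varnish. The basis is B = [[1,1],[1,5]] with det 4.
Per unit decrease in carpentry, x* moves by d = (-1.25, 0.25).
The basis stays optimal until cabinets reaches 0; allowable decrease = 9.6 hr.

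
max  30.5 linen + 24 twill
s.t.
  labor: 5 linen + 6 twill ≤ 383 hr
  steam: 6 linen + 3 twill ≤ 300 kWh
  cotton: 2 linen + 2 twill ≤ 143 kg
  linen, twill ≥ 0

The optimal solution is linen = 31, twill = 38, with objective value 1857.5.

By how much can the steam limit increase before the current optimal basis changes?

Binding constraints: labor, steam. The basis is B = [[5,6],[6,3]] with det -21.
Per unit increase in steam, x* moves by d = (0.2857, -0.2381).
The basis stays optimal until cotton becomes binding; allowable increase = 52.5 kWh.

52.5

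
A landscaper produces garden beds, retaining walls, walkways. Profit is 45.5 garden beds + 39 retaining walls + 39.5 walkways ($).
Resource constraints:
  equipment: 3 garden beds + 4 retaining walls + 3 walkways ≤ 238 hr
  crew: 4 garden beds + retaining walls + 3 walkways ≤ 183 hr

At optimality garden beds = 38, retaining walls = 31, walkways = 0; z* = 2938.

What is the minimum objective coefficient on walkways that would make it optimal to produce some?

40.5

Both equipment and crew are binding at x*.
From A_Bᵀ y = c: 3·y_equipment + 4·y_crew = 45.5; 4·y_equipment + 1·y_crew = 39.
Solving: y_equipment = 8.5, y_crew = 5.
walkways enters the basis when its profit ≥ yᵀa₃ = 8.5·3 + 5·3 = 40.5.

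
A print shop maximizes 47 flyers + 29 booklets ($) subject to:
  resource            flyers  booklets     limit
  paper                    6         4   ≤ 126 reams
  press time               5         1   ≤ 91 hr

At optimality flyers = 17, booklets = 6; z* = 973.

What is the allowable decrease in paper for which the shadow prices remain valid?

Binding constraints: paper, press time. The basis is B = [[6,4],[5,1]] with det -14.
Per unit decrease in paper, x* moves by d = (0.0714, -0.3571).
The basis stays optimal until booklets reaches 0; allowable decrease = 16.8 reams.

16.8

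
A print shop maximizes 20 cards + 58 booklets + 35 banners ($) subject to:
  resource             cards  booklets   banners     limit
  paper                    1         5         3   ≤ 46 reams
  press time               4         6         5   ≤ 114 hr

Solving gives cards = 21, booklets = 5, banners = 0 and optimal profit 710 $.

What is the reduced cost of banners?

At the optimum: paper uses 46 of 46 (binding); press time uses 114 of 114 (binding).
From A_Bᵀ y = c: 1·y_paper + 4·y_press time = 20; 5·y_paper + 6·y_press time = 58.
→ y_paper = 8 and y_press time = 3.
Reduced cost of banners: c₃ − yᵀa₃ = 35 − (8·3 + 3·5) = 35 − 39 = -4.

-4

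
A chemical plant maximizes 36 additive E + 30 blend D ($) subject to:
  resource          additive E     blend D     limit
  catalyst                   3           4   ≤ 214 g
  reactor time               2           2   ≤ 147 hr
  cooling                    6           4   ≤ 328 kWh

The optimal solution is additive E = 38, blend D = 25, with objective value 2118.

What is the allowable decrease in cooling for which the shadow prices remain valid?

Binding constraints: catalyst, cooling. The basis is B = [[3,4],[6,4]] with det -12.
Per unit decrease in cooling, x* moves by d = (-0.3333, 0.25).
The basis stays optimal until additive E reaches 0; allowable decrease = 114 kWh.

114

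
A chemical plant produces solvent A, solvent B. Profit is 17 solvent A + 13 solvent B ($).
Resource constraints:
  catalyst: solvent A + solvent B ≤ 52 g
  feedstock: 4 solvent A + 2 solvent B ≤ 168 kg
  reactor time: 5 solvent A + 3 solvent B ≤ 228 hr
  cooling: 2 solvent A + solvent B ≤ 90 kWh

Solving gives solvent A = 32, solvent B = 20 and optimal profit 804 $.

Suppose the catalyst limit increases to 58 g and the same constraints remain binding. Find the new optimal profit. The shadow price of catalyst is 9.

858

Δb = 6, so new z* = 804 + (9)·(6) = 804 + 54 = 858.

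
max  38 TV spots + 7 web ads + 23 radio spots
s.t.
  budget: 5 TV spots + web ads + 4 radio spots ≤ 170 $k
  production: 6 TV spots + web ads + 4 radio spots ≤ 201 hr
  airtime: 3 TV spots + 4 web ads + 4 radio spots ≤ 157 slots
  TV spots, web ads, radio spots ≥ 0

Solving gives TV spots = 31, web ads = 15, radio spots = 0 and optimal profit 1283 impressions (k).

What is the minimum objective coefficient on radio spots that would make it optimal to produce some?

Check each constraint at x*: budget 170/170 (tight); production 201/201 (tight); airtime 153/157 (slack 4).
By complementary slackness, y = 0 for the non-binding constraint.
Dual feasibility on the basic columns requires 5·y_budget + 6·y_production = 38, 1·y_budget + 1·y_production = 7.
→ y_budget = 4 and y_production = 3.
radio spots enters the basis when its profit ≥ yᵀa₃ = 4·4 + 3·4 = 28.

28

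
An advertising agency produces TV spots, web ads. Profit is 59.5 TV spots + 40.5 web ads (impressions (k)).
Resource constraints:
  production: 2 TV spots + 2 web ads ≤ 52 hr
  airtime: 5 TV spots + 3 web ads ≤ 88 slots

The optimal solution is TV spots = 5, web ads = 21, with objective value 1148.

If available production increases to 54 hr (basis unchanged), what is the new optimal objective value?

1160

Check each constraint at x*: production 52/52 (tight); airtime 88/88 (tight).
Dual feasibility on the basic columns requires 2·y_production + 5·y_airtime = 59.5, 2·y_production + 3·y_airtime = 40.5.
This yields shadow prices y_production = 6, y_airtime = 9.5.
Δz = y_production·Δb = 6 × (2) = 12, so new z* = 1148 + 12 = 1160.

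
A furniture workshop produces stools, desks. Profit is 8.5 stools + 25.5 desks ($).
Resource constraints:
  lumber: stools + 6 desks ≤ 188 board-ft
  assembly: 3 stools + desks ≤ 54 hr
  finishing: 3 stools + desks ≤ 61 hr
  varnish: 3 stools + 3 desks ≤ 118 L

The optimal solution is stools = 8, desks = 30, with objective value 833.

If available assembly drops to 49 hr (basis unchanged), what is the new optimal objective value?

Binding: lumber and assembly. Non-binding: finishing (7 unused), varnish (4 unused).
Since finishing, varnish are not tight, their duals are 0.
Dual feasibility on the basic columns requires 1·y_lumber + 3·y_assembly = 8.5, 6·y_lumber + 1·y_assembly = 25.5.
This yields shadow prices y_lumber = 4, y_assembly = 1.5.
Δz = y_assembly·Δb = 1.5 × (-5) = -7.5, so new z* = 833 − 7.5 = 825.5.

825.5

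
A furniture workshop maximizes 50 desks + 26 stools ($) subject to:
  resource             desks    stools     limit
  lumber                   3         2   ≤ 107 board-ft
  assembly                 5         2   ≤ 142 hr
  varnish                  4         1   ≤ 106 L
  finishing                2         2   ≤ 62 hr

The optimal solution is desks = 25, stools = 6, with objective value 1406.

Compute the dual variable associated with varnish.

8

Binding: varnish and finishing. Non-binding: lumber (20 unused), assembly (5 unused).
By complementary slackness, y = 0 for the non-binding constraints.
The binding rows give the dual system: 4·y_varnish + 2·y_finishing = 50 and 1·y_varnish + 2·y_finishing = 26.
Solving: y_varnish = 8, y_finishing = 9.
Shadow price of varnish = 8.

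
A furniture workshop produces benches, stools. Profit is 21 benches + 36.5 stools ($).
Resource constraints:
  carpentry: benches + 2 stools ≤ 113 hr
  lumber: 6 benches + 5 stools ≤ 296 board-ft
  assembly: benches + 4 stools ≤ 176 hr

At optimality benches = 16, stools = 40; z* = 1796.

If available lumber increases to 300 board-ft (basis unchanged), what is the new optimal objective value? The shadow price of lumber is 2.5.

Δb = 4, so new z* = 1796 + (2.5)·(4) = 1796 + 10 = 1806.

1806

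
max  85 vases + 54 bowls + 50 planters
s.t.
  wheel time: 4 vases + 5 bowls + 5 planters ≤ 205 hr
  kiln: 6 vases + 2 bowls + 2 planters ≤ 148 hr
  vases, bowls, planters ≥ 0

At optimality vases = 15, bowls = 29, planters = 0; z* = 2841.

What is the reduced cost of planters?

Both wheel time and kiln are binding at x*.
From A_Bᵀ y = c: 4·y_wheel time + 6·y_kiln = 85; 5·y_wheel time + 2·y_kiln = 54.
Solving: y_wheel time = 7, y_kiln = 9.5.
Reduced cost of planters: c₃ − yᵀa₃ = 50 − (7·5 + 9.5·2) = 50 − 54 = -4.

-4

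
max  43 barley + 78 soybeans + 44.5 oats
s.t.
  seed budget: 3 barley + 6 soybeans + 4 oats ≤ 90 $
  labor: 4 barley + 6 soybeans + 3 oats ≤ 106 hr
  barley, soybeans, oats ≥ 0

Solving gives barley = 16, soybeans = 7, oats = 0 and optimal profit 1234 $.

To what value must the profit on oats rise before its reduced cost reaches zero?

Check each constraint at x*: seed budget 90/90 (tight); labor 106/106 (tight).
From A_Bᵀ y = c: 3·y_seed budget + 4·y_labor = 43; 6·y_seed budget + 6·y_labor = 78.
Solving: y_seed budget = 9, y_labor = 4.
oats enters the basis when its profit ≥ yᵀa₃ = 9·4 + 4·3 = 48.

48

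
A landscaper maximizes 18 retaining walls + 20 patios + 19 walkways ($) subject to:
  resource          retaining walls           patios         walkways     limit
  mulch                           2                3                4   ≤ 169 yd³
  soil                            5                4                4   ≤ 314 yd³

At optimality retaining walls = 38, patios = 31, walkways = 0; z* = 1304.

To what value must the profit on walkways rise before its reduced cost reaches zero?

24

Check each constraint at x*: mulch 169/169 (tight); soil 314/314 (tight).
Dual feasibility on the basic columns requires 2·y_mulch + 5·y_soil = 18, 3·y_mulch + 4·y_soil = 20.
Solving: y_mulch = 4, y_soil = 2.
walkways enters the basis when its profit ≥ yᵀa₃ = 4·4 + 2·4 = 24.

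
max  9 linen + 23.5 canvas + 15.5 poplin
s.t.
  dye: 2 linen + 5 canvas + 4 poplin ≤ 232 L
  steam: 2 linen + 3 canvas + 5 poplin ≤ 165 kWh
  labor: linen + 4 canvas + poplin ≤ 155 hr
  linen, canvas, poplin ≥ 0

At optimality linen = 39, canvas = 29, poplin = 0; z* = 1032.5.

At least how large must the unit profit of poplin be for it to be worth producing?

16.5

Check each constraint at x*: dye 223/232 (slack 9); steam 165/165 (tight); labor 155/155 (tight).
Since dye is not tight, its dual is 0.
Dual feasibility on the basic columns requires 2·y_steam + 1·y_labor = 9, 3·y_steam + 4·y_labor = 23.5.
→ y_steam = 2.5 and y_labor = 4.
poplin enters the basis when its profit ≥ yᵀa₃ = 2.5·5 + 4·1 = 16.5.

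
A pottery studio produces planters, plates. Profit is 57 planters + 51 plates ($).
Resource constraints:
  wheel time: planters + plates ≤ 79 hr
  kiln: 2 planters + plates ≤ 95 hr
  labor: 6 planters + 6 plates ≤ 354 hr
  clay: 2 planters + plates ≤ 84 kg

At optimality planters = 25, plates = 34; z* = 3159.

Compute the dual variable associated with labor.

Binding: labor and clay. Non-binding: wheel time (20 unused), kiln (11 unused).
By complementary slackness, y = 0 for the non-binding constraints.
The binding rows give the dual system: 6·y_labor + 2·y_clay = 57 and 6·y_labor + 1·y_clay = 51.
→ y_labor = 7.5 and y_clay = 6.
Shadow price of labor = 7.5.

7.5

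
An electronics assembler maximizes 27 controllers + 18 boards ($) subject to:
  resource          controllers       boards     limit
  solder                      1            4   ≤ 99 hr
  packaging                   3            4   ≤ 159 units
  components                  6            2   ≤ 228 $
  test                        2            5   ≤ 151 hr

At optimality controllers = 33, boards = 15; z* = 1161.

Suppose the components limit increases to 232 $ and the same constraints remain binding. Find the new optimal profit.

1173

Check each constraint at x*: solder 93/99 (slack 6); packaging 159/159 (tight); components 228/228 (tight); test 141/151 (slack 10).
Slack constraints have shadow price 0 (complementary slackness).
Dual feasibility on the basic columns requires 3·y_packaging + 6·y_components = 27, 4·y_packaging + 2·y_components = 18.
→ y_packaging = 3 and y_components = 3.
Δz = y_components·Δb = 3 × (4) = 12, so new z* = 1161 + 12 = 1173.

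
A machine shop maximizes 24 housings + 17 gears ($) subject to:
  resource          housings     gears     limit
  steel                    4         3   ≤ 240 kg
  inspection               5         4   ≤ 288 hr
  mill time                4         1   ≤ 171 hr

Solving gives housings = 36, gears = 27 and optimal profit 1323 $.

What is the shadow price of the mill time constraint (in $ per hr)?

1

Binding: inspection and mill time. Non-binding: steel (15 unused).
By complementary slackness, y = 0 for the non-binding constraint.
From A_Bᵀ y = c: 5·y_inspection + 4·y_mill time = 24; 4·y_inspection + 1·y_mill time = 17.
→ y_inspection = 4 and y_mill time = 1.
Shadow price of mill time = 1.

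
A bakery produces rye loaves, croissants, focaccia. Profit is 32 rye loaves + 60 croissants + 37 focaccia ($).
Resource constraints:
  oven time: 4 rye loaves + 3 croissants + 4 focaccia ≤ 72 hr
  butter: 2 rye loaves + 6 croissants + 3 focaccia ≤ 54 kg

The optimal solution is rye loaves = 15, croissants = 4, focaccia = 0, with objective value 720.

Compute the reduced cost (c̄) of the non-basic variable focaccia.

-3

Both oven time and butter are binding at x*.
Dual feasibility on the basic columns requires 4·y_oven time + 2·y_butter = 32, 3·y_oven time + 6·y_butter = 60.
Solving: y_oven time = 4, y_butter = 8.
Reduced cost of focaccia: c₃ − yᵀa₃ = 37 − (4·4 + 8·3) = 37 − 40 = -3.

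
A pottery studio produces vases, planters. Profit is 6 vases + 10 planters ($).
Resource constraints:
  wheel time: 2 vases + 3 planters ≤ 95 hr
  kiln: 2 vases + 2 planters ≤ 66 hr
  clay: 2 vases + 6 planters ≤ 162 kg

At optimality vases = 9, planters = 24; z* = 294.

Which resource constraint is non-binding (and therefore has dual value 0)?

wheel time: 90/95 (slack 5)
kiln: 66/66 (binding)
clay: 162/162 (binding)
By complementary slackness, a constraint with positive slack has shadow price 0 → wheel time.

wheel time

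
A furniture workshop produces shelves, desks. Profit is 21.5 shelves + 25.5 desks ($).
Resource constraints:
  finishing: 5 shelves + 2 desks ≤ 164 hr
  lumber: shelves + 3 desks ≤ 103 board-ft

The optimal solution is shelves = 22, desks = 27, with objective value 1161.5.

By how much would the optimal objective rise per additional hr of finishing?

Check each constraint at x*: finishing 164/164 (tight); lumber 103/103 (tight).
From A_Bᵀ y = c: 5·y_finishing + 1·y_lumber = 21.5; 2·y_finishing + 3·y_lumber = 25.5.
This yields shadow prices y_finishing = 3, y_lumber = 6.5.
Shadow price of finishing = 3.

3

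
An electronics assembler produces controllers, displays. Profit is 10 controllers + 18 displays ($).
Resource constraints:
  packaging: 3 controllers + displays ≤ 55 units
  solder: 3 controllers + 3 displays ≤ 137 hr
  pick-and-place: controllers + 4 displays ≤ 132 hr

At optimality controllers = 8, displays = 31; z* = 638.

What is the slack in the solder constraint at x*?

solder used = 3·8 + 3·31 = 117; slack = 137 − 117 = 20.

20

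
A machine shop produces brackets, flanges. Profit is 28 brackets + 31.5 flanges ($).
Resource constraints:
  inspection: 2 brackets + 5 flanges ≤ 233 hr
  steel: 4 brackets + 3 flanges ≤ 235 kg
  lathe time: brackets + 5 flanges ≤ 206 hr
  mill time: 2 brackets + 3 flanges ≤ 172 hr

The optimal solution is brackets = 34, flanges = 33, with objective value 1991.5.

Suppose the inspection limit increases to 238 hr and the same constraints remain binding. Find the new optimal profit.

At the optimum: inspection uses 233 of 233 (binding); steel uses 235 of 235 (binding); lathe time uses 199 of 206 (slack = 7); mill time uses 167 of 172 (slack = 5).
Since lathe time, mill time are not tight, their duals are 0.
From A_Bᵀ y = c: 2·y_inspection + 4·y_steel = 28; 5·y_inspection + 3·y_steel = 31.5.
→ y_inspection = 3 and y_steel = 5.5.
Δz = y_inspection·Δb = 3 × (5) = 15, so new z* = 1991.5 + 15 = 2006.5.

2006.5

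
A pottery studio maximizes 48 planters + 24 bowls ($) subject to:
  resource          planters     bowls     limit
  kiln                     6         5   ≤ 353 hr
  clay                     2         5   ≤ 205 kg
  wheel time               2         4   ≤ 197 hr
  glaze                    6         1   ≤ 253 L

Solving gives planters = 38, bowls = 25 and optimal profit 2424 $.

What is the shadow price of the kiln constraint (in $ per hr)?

4

Check each constraint at x*: kiln 353/353 (tight); clay 201/205 (slack 4); wheel time 176/197 (slack 21); glaze 253/253 (tight).
Since clay, wheel time are not tight, their duals are 0.
The binding rows give the dual system: 6·y_kiln + 6·y_glaze = 48 and 5·y_kiln + 1·y_glaze = 24.
→ y_kiln = 4 and y_glaze = 4.
Shadow price of kiln = 4.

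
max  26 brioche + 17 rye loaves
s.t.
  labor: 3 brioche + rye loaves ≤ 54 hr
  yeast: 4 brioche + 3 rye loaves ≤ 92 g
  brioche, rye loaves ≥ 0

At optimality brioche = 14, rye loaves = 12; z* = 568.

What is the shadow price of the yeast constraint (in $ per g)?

5

Check each constraint at x*: labor 54/54 (tight); yeast 92/92 (tight).
From A_Bᵀ y = c: 3·y_labor + 4·y_yeast = 26; 1·y_labor + 3·y_yeast = 17.
This yields shadow prices y_labor = 2, y_yeast = 5.
Shadow price of yeast = 5.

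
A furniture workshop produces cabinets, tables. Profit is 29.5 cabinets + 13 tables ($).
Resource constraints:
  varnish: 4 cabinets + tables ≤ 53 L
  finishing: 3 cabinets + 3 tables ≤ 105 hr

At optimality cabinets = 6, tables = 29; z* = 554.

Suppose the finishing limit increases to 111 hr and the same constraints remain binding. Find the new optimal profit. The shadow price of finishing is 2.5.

569

Δb = 6, so new z* = 554 + (2.5)·(6) = 554 + 15 = 569.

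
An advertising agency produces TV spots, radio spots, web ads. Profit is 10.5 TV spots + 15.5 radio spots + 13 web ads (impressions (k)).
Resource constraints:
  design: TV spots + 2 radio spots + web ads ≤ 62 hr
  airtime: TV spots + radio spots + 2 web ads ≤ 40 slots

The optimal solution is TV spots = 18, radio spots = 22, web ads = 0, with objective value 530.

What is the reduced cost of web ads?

-3

At the optimum: design uses 62 of 62 (binding); airtime uses 40 of 40 (binding).
The binding rows give the dual system: 1·y_design + 1·y_airtime = 10.5 and 2·y_design + 1·y_airtime = 15.5.
This yields shadow prices y_design = 5, y_airtime = 5.5.
Reduced cost of web ads: c₃ − yᵀa₃ = 13 − (5·1 + 5.5·2) = 13 − 16 = -3.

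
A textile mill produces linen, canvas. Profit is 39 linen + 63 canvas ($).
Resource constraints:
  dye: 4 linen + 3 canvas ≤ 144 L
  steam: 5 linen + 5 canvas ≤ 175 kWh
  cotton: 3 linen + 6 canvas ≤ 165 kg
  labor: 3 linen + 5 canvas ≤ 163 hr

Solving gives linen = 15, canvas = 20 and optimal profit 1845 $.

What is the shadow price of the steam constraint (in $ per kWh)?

3

Binding: steam and cotton. Non-binding: dye (24 unused), labor (18 unused).
Since dye, labor are not tight, their duals are 0.
The binding rows give the dual system: 5·y_steam + 3·y_cotton = 39 and 5·y_steam + 6·y_cotton = 63.
This yields shadow prices y_steam = 3, y_cotton = 8.
Shadow price of steam = 3.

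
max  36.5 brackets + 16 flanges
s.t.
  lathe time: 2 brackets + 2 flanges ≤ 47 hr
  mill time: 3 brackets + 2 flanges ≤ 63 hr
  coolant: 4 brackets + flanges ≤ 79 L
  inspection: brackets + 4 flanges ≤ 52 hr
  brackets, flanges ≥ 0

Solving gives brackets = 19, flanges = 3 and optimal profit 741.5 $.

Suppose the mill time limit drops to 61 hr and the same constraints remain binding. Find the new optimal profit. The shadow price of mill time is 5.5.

730.5

Δb = -2, so new z* = 741.5 + (5.5)·(-2) = 741.5 − 11 = 730.5.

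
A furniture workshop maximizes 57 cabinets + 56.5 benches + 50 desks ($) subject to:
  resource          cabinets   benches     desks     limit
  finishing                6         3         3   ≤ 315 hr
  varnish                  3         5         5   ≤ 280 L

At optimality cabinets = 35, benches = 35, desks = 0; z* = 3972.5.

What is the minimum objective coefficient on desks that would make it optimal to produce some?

56.5

At the optimum: finishing uses 315 of 315 (binding); varnish uses 280 of 280 (binding).
From A_Bᵀ y = c: 6·y_finishing + 3·y_varnish = 57; 3·y_finishing + 5·y_varnish = 56.5.
This yields shadow prices y_finishing = 5.5, y_varnish = 8.
desks enters the basis when its profit ≥ yᵀa₃ = 5.5·3 + 8·5 = 56.5.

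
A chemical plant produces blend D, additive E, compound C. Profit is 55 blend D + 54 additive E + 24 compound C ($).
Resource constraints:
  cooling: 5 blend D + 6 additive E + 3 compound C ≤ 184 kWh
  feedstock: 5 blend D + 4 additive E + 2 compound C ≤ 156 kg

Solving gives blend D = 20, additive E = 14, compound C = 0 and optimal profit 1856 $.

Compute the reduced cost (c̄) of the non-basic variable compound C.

-3

Check each constraint at x*: cooling 184/184 (tight); feedstock 156/156 (tight).
From A_Bᵀ y = c: 5·y_cooling + 5·y_feedstock = 55; 6·y_cooling + 4·y_feedstock = 54.
Solving: y_cooling = 5, y_feedstock = 6.
Reduced cost of compound C: c₃ − yᵀa₃ = 24 − (5·3 + 6·2) = 24 − 27 = -3.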